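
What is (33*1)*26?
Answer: 858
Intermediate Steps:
(33*1)*26 = 33*26 = 858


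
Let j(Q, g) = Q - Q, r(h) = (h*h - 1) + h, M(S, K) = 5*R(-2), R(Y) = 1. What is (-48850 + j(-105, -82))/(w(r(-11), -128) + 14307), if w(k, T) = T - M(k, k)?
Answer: -24425/7087 ≈ -3.4464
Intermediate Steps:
M(S, K) = 5 (M(S, K) = 5*1 = 5)
r(h) = -1 + h + h**2 (r(h) = (h**2 - 1) + h = (-1 + h**2) + h = -1 + h + h**2)
w(k, T) = -5 + T (w(k, T) = T - 1*5 = T - 5 = -5 + T)
j(Q, g) = 0
(-48850 + j(-105, -82))/(w(r(-11), -128) + 14307) = (-48850 + 0)/((-5 - 128) + 14307) = -48850/(-133 + 14307) = -48850/14174 = -48850*1/14174 = -24425/7087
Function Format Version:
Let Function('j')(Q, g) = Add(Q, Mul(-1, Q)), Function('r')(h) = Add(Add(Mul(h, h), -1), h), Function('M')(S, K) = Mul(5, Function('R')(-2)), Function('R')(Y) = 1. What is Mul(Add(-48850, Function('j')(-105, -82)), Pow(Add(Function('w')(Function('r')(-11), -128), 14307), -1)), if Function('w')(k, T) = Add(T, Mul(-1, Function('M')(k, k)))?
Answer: Rational(-24425, 7087) ≈ -3.4464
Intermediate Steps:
Function('M')(S, K) = 5 (Function('M')(S, K) = Mul(5, 1) = 5)
Function('r')(h) = Add(-1, h, Pow(h, 2)) (Function('r')(h) = Add(Add(Pow(h, 2), -1), h) = Add(Add(-1, Pow(h, 2)), h) = Add(-1, h, Pow(h, 2)))
Function('w')(k, T) = Add(-5, T) (Function('w')(k, T) = Add(T, Mul(-1, 5)) = Add(T, -5) = Add(-5, T))
Function('j')(Q, g) = 0
Mul(Add(-48850, Function('j')(-105, -82)), Pow(Add(Function('w')(Function('r')(-11), -128), 14307), -1)) = Mul(Add(-48850, 0), Pow(Add(Add(-5, -128), 14307), -1)) = Mul(-48850, Pow(Add(-133, 14307), -1)) = Mul(-48850, Pow(14174, -1)) = Mul(-48850, Rational(1, 14174)) = Rational(-24425, 7087)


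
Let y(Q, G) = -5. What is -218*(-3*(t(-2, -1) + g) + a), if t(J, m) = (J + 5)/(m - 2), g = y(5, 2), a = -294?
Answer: 60168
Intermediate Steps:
g = -5
t(J, m) = (5 + J)/(-2 + m)
-218*(-3*(t(-2, -1) + g) + a) = -218*(-3*((5 - 2)/(-2 - 1) - 5) - 294) = -218*(-3*(3/(-3) - 5) - 294) = -218*(-3*(-⅓*3 - 5) - 294) = -218*(-3*(-1 - 5) - 294) = -218*(-3*(-6) - 294) = -218*(18 - 294) = -218*(-276) = 60168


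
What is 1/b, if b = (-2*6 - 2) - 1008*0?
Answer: -1/14 ≈ -0.071429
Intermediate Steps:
b = -14 (b = (-12 - 2) - 63*0 = -14 + 0 = -14)
1/b = 1/(-14) = -1/14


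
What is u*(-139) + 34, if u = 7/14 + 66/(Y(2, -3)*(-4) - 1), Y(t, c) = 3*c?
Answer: -20833/70 ≈ -297.61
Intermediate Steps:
u = 167/70 (u = 7/14 + 66/((3*(-3))*(-4) - 1) = 7*(1/14) + 66/(-9*(-4) - 1) = ½ + 66/(36 - 1) = ½ + 66/35 = 167/70 ≈ 2.3857)
u*(-139) + 34 = (167/70)*(-139) + 34 = -23213/70 + 34 = -20833/70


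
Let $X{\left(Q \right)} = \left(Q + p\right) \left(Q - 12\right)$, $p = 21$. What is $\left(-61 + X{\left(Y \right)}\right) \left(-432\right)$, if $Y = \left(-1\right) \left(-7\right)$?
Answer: $86832$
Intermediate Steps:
$Y = 7$
$X{\left(Q \right)} = \left(-12 + Q\right) \left(21 + Q\right)$ ($X{\left(Q \right)} = \left(Q + 21\right) \left(Q - 12\right) = \left(21 + Q\right) \left(-12 + Q\right) = \left(-12 + Q\right) \left(21 + Q\right)$)
$\left(-61 + X{\left(Y \right)}\right) \left(-432\right) = \left(-61 + \left(-252 + 7^{2} + 9 \cdot 7\right)\right) \left(-432\right) = \left(-61 + \left(-252 + 49 + 63\right)\right) \left(-432\right) = \left(-61 - 140\right) \left(-432\right) = \left(-201\right) \left(-432\right) = 86832$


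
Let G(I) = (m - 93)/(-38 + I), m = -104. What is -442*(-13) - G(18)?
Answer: 114723/20 ≈ 5736.1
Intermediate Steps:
G(I) = -197/(-38 + I) (G(I) = (-104 - 93)/(-38 + I) = -197/(-38 + I))
-442*(-13) - G(18) = -442*(-13) - (-197)/(-38 + 18) = 5746 - (-197)/(-20) = 5746 - (-197)*(-1)/20 = 5746 - 1*197/20 = 5746 - 197/20 = 114723/20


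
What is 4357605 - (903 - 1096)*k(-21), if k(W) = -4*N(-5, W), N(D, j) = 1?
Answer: 4356833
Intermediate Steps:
k(W) = -4 (k(W) = -4*1 = -4)
4357605 - (903 - 1096)*k(-21) = 4357605 - (903 - 1096)*(-4) = 4357605 - (-193)*(-4) = 4357605 - 1*772 = 4357605 - 772 = 4356833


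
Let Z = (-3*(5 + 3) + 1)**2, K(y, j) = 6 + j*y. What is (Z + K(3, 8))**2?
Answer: 312481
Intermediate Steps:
Z = 529 (Z = (-3*8 + 1)**2 = (-24 + 1)**2 = (-23)**2 = 529)
(Z + K(3, 8))**2 = (529 + (6 + 8*3))**2 = (529 + (6 + 24))**2 = (529 + 30)**2 = 559**2 = 312481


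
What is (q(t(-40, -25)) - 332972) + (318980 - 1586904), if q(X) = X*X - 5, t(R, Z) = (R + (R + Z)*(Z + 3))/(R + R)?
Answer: -102438343/64 ≈ -1.6006e+6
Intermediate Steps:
t(R, Z) = (R + (3 + Z)*(R + Z))/(2*R) (t(R, Z) = (R + (R + Z)*(3 + Z))/((2*R)) = (R + (3 + Z)*(R + Z))*(1/(2*R)) = (R + (3 + Z)*(R + Z))/(2*R))
q(X) = -5 + X² (q(X) = X² - 5 = -5 + X²)
(q(t(-40, -25)) - 332972) + (318980 - 1586904) = ((-5 + ((½)*((-25)² + 3*(-25) - 40*(4 - 25))/(-40))²) - 332972) + (318980 - 1586904) = ((-5 + ((½)*(-1/40)*(625 - 75 - 40*(-21)))²) - 332972) - 1267924 = ((-5 + ((½)*(-1/40)*(625 - 75 + 840))²) - 332972) - 1267924 = ((-5 + ((½)*(-1/40)*1390)²) - 332972) - 1267924 = ((-5 + (-139/8)²) - 332972) - 1267924 = ((-5 + 19321/64) - 332972) - 1267924 = (19001/64 - 332972) - 1267924 = -21291207/64 - 1267924 = -102438343/64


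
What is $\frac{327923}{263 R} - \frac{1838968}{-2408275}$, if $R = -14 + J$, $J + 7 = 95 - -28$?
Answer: $\frac{839060918393}{64604385150} \approx 12.988$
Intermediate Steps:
$J = 116$ ($J = -7 + \left(95 - -28\right) = -7 + \left(95 + 28\right) = -7 + 123 = 116$)
$R = 102$ ($R = -14 + 116 = 102$)
$\frac{327923}{263 R} - \frac{1838968}{-2408275} = \frac{327923}{263 \cdot 102} - \frac{1838968}{-2408275} = \frac{327923}{26826} - - \frac{1838968}{2408275} = 327923 \cdot \frac{1}{26826} + \frac{1838968}{2408275} = \frac{327923}{26826} + \frac{1838968}{2408275} = \frac{839060918393}{64604385150}$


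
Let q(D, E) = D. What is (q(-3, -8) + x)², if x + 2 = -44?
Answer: 2401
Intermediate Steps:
x = -46 (x = -2 - 44 = -46)
(q(-3, -8) + x)² = (-3 - 46)² = (-49)² = 2401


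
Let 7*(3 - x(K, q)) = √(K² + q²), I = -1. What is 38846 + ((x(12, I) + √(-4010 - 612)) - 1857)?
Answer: 36992 - √145/7 + I*√4622 ≈ 36990.0 + 67.985*I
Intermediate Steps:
x(K, q) = 3 - √(K² + q²)/7
38846 + ((x(12, I) + √(-4010 - 612)) - 1857) = 38846 + (((3 - √(12² + (-1)²)/7) + √(-4010 - 612)) - 1857) = 38846 + (((3 - √(144 + 1)/7) + √(-4622)) - 1857) = 38846 + (((3 - √145/7) + I*√4622) - 1857) = 38846 + ((3 - √145/7 + I*√4622) - 1857) = 38846 + (-1854 - √145/7 + I*√4622) = 36992 - √145/7 + I*√4622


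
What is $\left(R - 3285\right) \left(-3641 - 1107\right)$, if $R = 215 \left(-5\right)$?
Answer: $20701280$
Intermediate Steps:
$R = -1075$
$\left(R - 3285\right) \left(-3641 - 1107\right) = \left(-1075 - 3285\right) \left(-3641 - 1107\right) = \left(-4360\right) \left(-4748\right) = 20701280$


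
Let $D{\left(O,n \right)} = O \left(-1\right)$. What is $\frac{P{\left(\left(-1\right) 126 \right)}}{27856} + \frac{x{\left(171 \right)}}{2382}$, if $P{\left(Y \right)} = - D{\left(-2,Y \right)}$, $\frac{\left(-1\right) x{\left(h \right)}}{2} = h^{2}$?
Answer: $- \frac{135756613}{5529416} \approx -24.552$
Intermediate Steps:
$D{\left(O,n \right)} = - O$
$x{\left(h \right)} = - 2 h^{2}$
$P{\left(Y \right)} = -2$ ($P{\left(Y \right)} = - \left(-1\right) \left(-2\right) = \left(-1\right) 2 = -2$)
$\frac{P{\left(\left(-1\right) 126 \right)}}{27856} + \frac{x{\left(171 \right)}}{2382} = - \frac{2}{27856} + \frac{\left(-2\right) 171^{2}}{2382} = \left(-2\right) \frac{1}{27856} + \left(-2\right) 29241 \cdot \frac{1}{2382} = - \frac{1}{13928} - \frac{9747}{397} = - \frac{135756613}{5529416}$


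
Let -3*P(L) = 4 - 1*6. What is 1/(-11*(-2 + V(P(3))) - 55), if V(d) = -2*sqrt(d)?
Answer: -9/209 - 2*sqrt(6)/209 ≈ -0.066502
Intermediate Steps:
P(L) = 2/3 (P(L) = -(4 - 1*6)/3 = -(4 - 6)/3 = -1/3*(-2) = 2/3)
1/(-11*(-2 + V(P(3))) - 55) = 1/(-11*(-2 - 2*sqrt(6)/3) - 55) = 1/((22 + 22*sqrt(6)/3) - 55) = 1/(-33 + 22*sqrt(6)/3)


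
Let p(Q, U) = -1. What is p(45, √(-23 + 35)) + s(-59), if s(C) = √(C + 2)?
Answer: -1 + I*√57 ≈ -1.0 + 7.5498*I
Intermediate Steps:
s(C) = √(2 + C)
p(45, √(-23 + 35)) + s(-59) = -1 + √(2 - 59) = -1 + √(-57) = -1 + I*√57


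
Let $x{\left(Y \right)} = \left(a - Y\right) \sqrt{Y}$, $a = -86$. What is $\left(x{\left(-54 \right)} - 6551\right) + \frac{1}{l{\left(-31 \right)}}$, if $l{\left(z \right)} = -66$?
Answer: $- \frac{432367}{66} - 96 i \sqrt{6} \approx -6551.0 - 235.15 i$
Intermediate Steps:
$x{\left(Y \right)} = \sqrt{Y} \left(-86 - Y\right)$ ($x{\left(Y \right)} = \left(-86 - Y\right) \sqrt{Y} = \sqrt{Y} \left(-86 - Y\right)$)
$\left(x{\left(-54 \right)} - 6551\right) + \frac{1}{l{\left(-31 \right)}} = \left(\sqrt{-54} \left(-86 - -54\right) - 6551\right) + \frac{1}{-66} = \left(3 i \sqrt{6} \left(-86 + 54\right) - 6551\right) - \frac{1}{66} = \left(3 i \sqrt{6} \left(-32\right) - 6551\right) - \frac{1}{66} = \left(- 96 i \sqrt{6} - 6551\right) - \frac{1}{66} = \left(-6551 - 96 i \sqrt{6}\right) - \frac{1}{66} = - \frac{432367}{66} - 96 i \sqrt{6}$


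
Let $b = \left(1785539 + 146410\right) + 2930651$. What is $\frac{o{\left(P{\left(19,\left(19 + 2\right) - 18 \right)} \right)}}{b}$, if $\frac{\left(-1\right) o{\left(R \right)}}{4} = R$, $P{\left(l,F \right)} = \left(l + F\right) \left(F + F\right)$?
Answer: $- \frac{66}{607825} \approx -0.00010858$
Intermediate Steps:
$P{\left(l,F \right)} = 2 F \left(F + l\right)$ ($P{\left(l,F \right)} = \left(F + l\right) 2 F = 2 F \left(F + l\right)$)
$o{\left(R \right)} = - 4 R$
$b = 4862600$ ($b = 1931949 + 2930651 = 4862600$)
$\frac{o{\left(P{\left(19,\left(19 + 2\right) - 18 \right)} \right)}}{b} = \frac{\left(-4\right) 2 \left(\left(19 + 2\right) - 18\right) \left(\left(\left(19 + 2\right) - 18\right) + 19\right)}{4862600} = - 4 \cdot 2 \left(21 - 18\right) \left(\left(21 - 18\right) + 19\right) \frac{1}{4862600} = - 4 \cdot 2 \cdot 3 \left(3 + 19\right) \frac{1}{4862600} = - 4 \cdot 2 \cdot 3 \cdot 22 \cdot \frac{1}{4862600} = \left(-4\right) 132 \cdot \frac{1}{4862600} = \left(-528\right) \frac{1}{4862600} = - \frac{66}{607825}$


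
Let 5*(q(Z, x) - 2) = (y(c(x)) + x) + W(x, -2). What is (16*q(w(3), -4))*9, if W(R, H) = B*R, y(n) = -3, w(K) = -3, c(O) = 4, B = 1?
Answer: -144/5 ≈ -28.800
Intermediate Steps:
W(R, H) = R (W(R, H) = 1*R = R)
q(Z, x) = 7/5 + 2*x/5 (q(Z, x) = 2 + ((-3 + x) + x)/5 = 2 + (-3 + 2*x)/5 = 2 + (-⅗ + 2*x/5) = 7/5 + 2*x/5)
(16*q(w(3), -4))*9 = (16*(7/5 + (⅖)*(-4)))*9 = (16*(7/5 - 8/5))*9 = (16*(-⅕))*9 = -16/5*9 = -144/5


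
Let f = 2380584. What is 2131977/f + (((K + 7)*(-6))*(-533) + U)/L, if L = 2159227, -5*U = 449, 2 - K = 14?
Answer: 7608571645293/8567035414280 ≈ 0.88812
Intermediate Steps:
K = -12 (K = 2 - 1*14 = 2 - 14 = -12)
U = -449/5 (U = -⅕*449 = -449/5 ≈ -89.800)
2131977/f + (((K + 7)*(-6))*(-533) + U)/L = 2131977/2380584 + (((-12 + 7)*(-6))*(-533) - 449/5)/2159227 = 2131977*(1/2380584) + (-5*(-6)*(-533) - 449/5)*(1/2159227) = 710659/793528 + (30*(-533) - 449/5)*(1/2159227) = 710659/793528 + (-15990 - 449/5)*(1/2159227) = 710659/793528 - 80399/5*1/2159227 = 710659/793528 - 80399/10796135 = 7608571645293/8567035414280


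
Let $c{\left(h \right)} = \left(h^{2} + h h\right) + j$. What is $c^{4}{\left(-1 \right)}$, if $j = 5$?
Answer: $2401$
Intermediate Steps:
$c{\left(h \right)} = 5 + 2 h^{2}$ ($c{\left(h \right)} = \left(h^{2} + h h\right) + 5 = \left(h^{2} + h^{2}\right) + 5 = 2 h^{2} + 5 = 5 + 2 h^{2}$)
$c^{4}{\left(-1 \right)} = \left(5 + 2 \left(-1\right)^{2}\right)^{4} = \left(5 + 2 \cdot 1\right)^{4} = \left(5 + 2\right)^{4} = 7^{4} = 2401$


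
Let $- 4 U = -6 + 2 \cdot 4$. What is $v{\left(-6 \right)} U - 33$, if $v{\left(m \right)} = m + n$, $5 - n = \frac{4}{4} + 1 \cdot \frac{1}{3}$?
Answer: $- \frac{191}{6} \approx -31.833$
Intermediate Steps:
$U = - \frac{1}{2}$ ($U = - \frac{-6 + 2 \cdot 4}{4} = - \frac{-6 + 8}{4} = \left(- \frac{1}{4}\right) 2 = - \frac{1}{2} \approx -0.5$)
$n = \frac{11}{3}$ ($n = 5 - \left(\frac{4}{4} + 1 \cdot \frac{1}{3}\right) = 5 - \left(4 \cdot \frac{1}{4} + 1 \cdot \frac{1}{3}\right) = 5 - \left(1 + \frac{1}{3}\right) = 5 - \frac{4}{3} = \frac{11}{3} \approx 3.6667$)
$v{\left(m \right)} = \frac{11}{3} + m$ ($v{\left(m \right)} = m + \frac{11}{3} = \frac{11}{3} + m$)
$v{\left(-6 \right)} U - 33 = \left(\frac{11}{3} - 6\right) \left(- \frac{1}{2}\right) - 33 = \left(- \frac{7}{3}\right) \left(- \frac{1}{2}\right) - 33 = \frac{7}{6} - 33 = - \frac{191}{6}$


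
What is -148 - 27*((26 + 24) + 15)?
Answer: -1903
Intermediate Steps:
-148 - 27*((26 + 24) + 15) = -148 - 27*(50 + 15) = -148 - 27*65 = -148 - 1755 = -1903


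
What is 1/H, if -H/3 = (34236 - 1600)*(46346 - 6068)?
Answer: -1/3943538424 ≈ -2.5358e-10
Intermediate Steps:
H = -3943538424 (H = -3*(34236 - 1600)*(46346 - 6068) = -97908*40278 = -3*1314512808 = -3943538424)
1/H = 1/(-3943538424) = -1/3943538424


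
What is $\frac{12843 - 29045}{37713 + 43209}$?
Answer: $- \frac{8101}{40461} \approx -0.20022$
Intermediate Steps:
$\frac{12843 - 29045}{37713 + 43209} = - \frac{16202}{80922} = \left(-16202\right) \frac{1}{80922} = - \frac{8101}{40461}$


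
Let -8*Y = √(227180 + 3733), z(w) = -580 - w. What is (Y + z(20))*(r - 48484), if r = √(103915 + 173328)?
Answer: 3*(1600 + √25657)*(48484 - √277243)/8 ≈ 3.1655e+7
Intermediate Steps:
Y = -3*√25657/8 (Y = -√(227180 + 3733)/8 = -3*√25657/8 ≈ -60.067)
r = √277243 ≈ 526.54
(Y + z(20))*(r - 48484) = (-3*√25657/8 + (-580 - 1*20))*(√277243 - 48484) = (-3*√25657/8 + (-580 - 20))*(-48484 + √277243) = (-3*√25657/8 - 600)*(-48484 + √277243) = (-600 - 3*√25657/8)*(-48484 + √277243) = (-48484 + √277243)*(-600 - 3*√25657/8)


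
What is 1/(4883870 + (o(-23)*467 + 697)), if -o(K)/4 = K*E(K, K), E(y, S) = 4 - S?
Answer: 1/6044595 ≈ 1.6544e-7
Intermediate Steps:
o(K) = -4*K*(4 - K)
1/(4883870 + (o(-23)*467 + 697)) = 1/(4883870 + ((4*(-23)*(-4 - 23))*467 + 697)) = 1/(4883870 + ((4*(-23)*(-27))*467 + 697)) = 1/(4883870 + (2484*467 + 697)) = 1/(4883870 + (1160028 + 697)) = 1/(4883870 + 1160725) = 1/6044595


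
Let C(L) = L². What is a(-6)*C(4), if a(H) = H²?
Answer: 576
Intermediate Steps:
a(-6)*C(4) = (-6)²*4² = 36*16 = 576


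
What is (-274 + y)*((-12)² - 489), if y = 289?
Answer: -5175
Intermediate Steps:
(-274 + y)*((-12)² - 489) = (-274 + 289)*((-12)² - 489) = 15*(144 - 489) = 15*(-345) = -5175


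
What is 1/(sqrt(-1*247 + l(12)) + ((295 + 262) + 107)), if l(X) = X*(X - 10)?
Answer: 664/441119 - I*sqrt(223)/441119 ≈ 0.0015053 - 3.3853e-5*I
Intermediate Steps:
l(X) = X*(-10 + X)
1/(sqrt(-1*247 + l(12)) + ((295 + 262) + 107)) = 1/(sqrt(-1*247 + 12*(-10 + 12)) + ((295 + 262) + 107)) = 1/(sqrt(-247 + 12*2) + (557 + 107)) = 1/(sqrt(-247 + 24) + 664) = 1/(sqrt(-223) + 664) = 1/(I*sqrt(223) + 664) = 1/(664 + I*sqrt(223))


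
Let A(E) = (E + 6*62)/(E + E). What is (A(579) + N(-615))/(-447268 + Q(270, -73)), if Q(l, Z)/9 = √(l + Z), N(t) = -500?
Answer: 43090470022/38609389038331 + 1734147*√197/77218778076662 ≈ 0.0011164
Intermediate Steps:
Q(l, Z) = 9*√(Z + l) (Q(l, Z) = 9*√(l + Z) = 9*√(Z + l))
A(E) = (372 + E)/(2*E) (A(E) = (E + 372)/((2*E)) = (372 + E)*(1/(2*E)) = (372 + E)/(2*E))
(A(579) + N(-615))/(-447268 + Q(270, -73)) = ((½)*(372 + 579)/579 - 500)/(-447268 + 9*√(-73 + 270)) = ((½)*(1/579)*951 - 500)/(-447268 + 9*√197) = (317/386 - 500)/(-447268 + 9*√197) = -192683/(386*(-447268 + 9*√197))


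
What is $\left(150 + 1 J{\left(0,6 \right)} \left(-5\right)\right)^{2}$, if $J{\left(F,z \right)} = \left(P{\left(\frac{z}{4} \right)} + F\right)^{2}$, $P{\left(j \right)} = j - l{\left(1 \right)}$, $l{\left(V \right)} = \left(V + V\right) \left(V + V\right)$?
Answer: $\frac{225625}{16} \approx 14102.0$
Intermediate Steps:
$l{\left(V \right)} = 4 V^{2}$ ($l{\left(V \right)} = 2 V 2 V = 4 V^{2}$)
$P{\left(j \right)} = -4 + j$ ($P{\left(j \right)} = j - 4 \cdot 1^{2} = j - 4 \cdot 1 = j - 4 = -4 + j$)
$J{\left(F,z \right)} = \left(-4 + F + \frac{z}{4}\right)^{2}$ ($J{\left(F,z \right)} = \left(\left(-4 + \frac{z}{4}\right) + F\right)^{2} = \left(-4 + F + \frac{z}{4}\right)^{2}$)
$\left(150 + 1 J{\left(0,6 \right)} \left(-5\right)\right)^{2} = \left(150 + 1 \frac{\left(-16 + 6 + 4 \cdot 0\right)^{2}}{16} \left(-5\right)\right)^{2} = \left(150 + 1 \frac{\left(-16 + 6 + 0\right)^{2}}{16} \left(-5\right)\right)^{2} = \left(150 + 1 \frac{\left(-10\right)^{2}}{16} \left(-5\right)\right)^{2} = \left(150 + 1 \cdot \frac{1}{16} \cdot 100 \left(-5\right)\right)^{2} = \left(150 + 1 \cdot \frac{25}{4} \left(-5\right)\right)^{2} = \left(150 + 1 \left(- \frac{125}{4}\right)\right)^{2} = \left(150 - \frac{125}{4}\right)^{2} = \left(\frac{475}{4}\right)^{2} = \frac{225625}{16}$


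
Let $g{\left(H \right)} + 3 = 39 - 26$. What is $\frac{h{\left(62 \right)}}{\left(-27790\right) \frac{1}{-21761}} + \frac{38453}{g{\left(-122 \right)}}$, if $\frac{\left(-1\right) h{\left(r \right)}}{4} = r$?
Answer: $\frac{101464159}{27790} \approx 3651.1$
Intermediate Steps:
$h{\left(r \right)} = - 4 r$
$g{\left(H \right)} = 10$ ($g{\left(H \right)} = -3 + \left(39 - 26\right) = -3 + 13 = 10$)
$\frac{h{\left(62 \right)}}{\left(-27790\right) \frac{1}{-21761}} + \frac{38453}{g{\left(-122 \right)}} = \frac{\left(-4\right) 62}{\left(-27790\right) \frac{1}{-21761}} + \frac{38453}{10} = - \frac{248}{\left(-27790\right) \left(- \frac{1}{21761}\right)} + 38453 \cdot \frac{1}{10} = - \frac{248}{\frac{27790}{21761}} + \frac{38453}{10} = \left(-248\right) \frac{21761}{27790} + \frac{38453}{10} = - \frac{2698364}{13895} + \frac{38453}{10} = \frac{101464159}{27790}$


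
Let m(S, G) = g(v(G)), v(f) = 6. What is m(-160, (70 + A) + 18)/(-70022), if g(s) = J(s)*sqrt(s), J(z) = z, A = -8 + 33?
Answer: -3*sqrt(6)/35011 ≈ -0.00020989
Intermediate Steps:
A = 25
g(s) = s**(3/2) (g(s) = s*sqrt(s) = s**(3/2))
m(S, G) = 6*sqrt(6) (m(S, G) = 6**(3/2) = 6*sqrt(6))
m(-160, (70 + A) + 18)/(-70022) = (6*sqrt(6))/(-70022) = (6*sqrt(6))*(-1/70022) = -3*sqrt(6)/35011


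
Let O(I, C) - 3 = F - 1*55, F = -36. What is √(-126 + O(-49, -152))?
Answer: I*√214 ≈ 14.629*I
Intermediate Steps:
O(I, C) = -88 (O(I, C) = 3 + (-36 - 1*55) = 3 + (-36 - 55) = 3 - 91 = -88)
√(-126 + O(-49, -152)) = √(-126 - 88) = √(-214) = I*√214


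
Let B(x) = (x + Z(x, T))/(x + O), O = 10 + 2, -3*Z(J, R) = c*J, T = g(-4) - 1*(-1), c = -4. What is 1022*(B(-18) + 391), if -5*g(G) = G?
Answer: 406756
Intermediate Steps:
g(G) = -G/5
T = 9/5 (T = -1/5*(-4) - 1*(-1) = 4/5 + 1 = 9/5 ≈ 1.8000)
Z(J, R) = 4*J/3 (Z(J, R) = -(-4)*J/3 = 4*J/3)
O = 12
B(x) = 7*x/(3*(12 + x)) (B(x) = (x + 4*x/3)/(x + 12) = (7*x/3)/(12 + x) = 7*x/(3*(12 + x)))
1022*(B(-18) + 391) = 1022*((7/3)*(-18)/(12 - 18) + 391) = 1022*((7/3)*(-18)/(-6) + 391) = 1022*((7/3)*(-18)*(-1/6) + 391) = 1022*(7 + 391) = 1022*398 = 406756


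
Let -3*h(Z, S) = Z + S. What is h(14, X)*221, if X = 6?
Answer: -4420/3 ≈ -1473.3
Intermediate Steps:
h(Z, S) = -S/3 - Z/3 (h(Z, S) = -(Z + S)/3 = -(S + Z)/3 = -S/3 - Z/3)
h(14, X)*221 = (-⅓*6 - ⅓*14)*221 = (-2 - 14/3)*221 = -20/3*221 = -4420/3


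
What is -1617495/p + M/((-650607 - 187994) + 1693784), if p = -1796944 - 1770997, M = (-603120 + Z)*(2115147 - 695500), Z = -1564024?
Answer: -1568150382379997929/435891784029 ≈ -3.5976e+6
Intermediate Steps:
M = -3076579478168 (M = (-603120 - 1564024)*(2115147 - 695500) = -2167144*1419647 = -3076579478168)
p = -3567941
-1617495/p + M/((-650607 - 187994) + 1693784) = -1617495/(-3567941) - 3076579478168/((-650607 - 187994) + 1693784) = -1617495*(-1/3567941) - 3076579478168/(-838601 + 1693784) = 1617495/3567941 - 3076579478168/855183 = 1617495/3567941 - 3076579478168*1/855183 = 1617495/3567941 - 439511354024/122169 = -1568150382379997929/435891784029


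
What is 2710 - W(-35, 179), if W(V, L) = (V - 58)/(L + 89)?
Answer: 726373/268 ≈ 2710.3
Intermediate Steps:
W(V, L) = (-58 + V)/(89 + L)
2710 - W(-35, 179) = 2710 - (-58 - 35)/(89 + 179) = 2710 - (-93)/268 = 2710 - 1*(-93/268) = 2710 + 93/268 = 726373/268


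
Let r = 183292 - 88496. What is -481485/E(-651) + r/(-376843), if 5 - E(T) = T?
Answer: -181506438031/247209008 ≈ -734.22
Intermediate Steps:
E(T) = 5 - T
r = 94796
-481485/E(-651) + r/(-376843) = -481485/(5 - 1*(-651)) + 94796/(-376843) = -481485/(5 + 651) + 94796*(-1/376843) = -481485/656 - 94796/376843 = -181506438031/247209008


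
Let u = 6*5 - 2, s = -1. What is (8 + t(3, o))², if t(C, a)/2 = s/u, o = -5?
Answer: 12321/196 ≈ 62.862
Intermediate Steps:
u = 28 (u = 30 - 2 = 28)
t(C, a) = -1/14 (t(C, a) = 2*(-1/28) = -1/14)
(8 + t(3, o))² = (8 - 1/14)² = (111/14)² = 12321/196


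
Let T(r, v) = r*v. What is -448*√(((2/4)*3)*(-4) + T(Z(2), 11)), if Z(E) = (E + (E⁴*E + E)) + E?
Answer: -896*√103 ≈ -9093.4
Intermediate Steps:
Z(E) = E⁵ + 3*E (Z(E) = (E + (E⁵ + E)) + E = (E + (E + E⁵)) + E = (E⁵ + 2*E) + E = E⁵ + 3*E)
-448*√(((2/4)*3)*(-4) + T(Z(2), 11)) = -448*√(((2/4)*3)*(-4) + (2*(3 + 2⁴))*11) = -448*√(((2*(¼))*3)*(-4) + (2*(3 + 16))*11) = -448*√(((½)*3)*(-4) + (2*19)*11) = -448*√((3/2)*(-4) + 38*11) = -448*√(-6 + 418) = -896*√103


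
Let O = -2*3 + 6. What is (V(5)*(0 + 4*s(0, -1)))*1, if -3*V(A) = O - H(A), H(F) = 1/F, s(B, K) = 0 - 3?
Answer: -⅘ ≈ -0.80000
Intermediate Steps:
O = 0 (O = -6 + 6 = 0)
s(B, K) = -3
V(A) = 1/(3*A) (V(A) = -(0 - 1/A)/3 = -(-1)/(3*A) = 1/(3*A))
(V(5)*(0 + 4*s(0, -1)))*1 = (((⅓)/5)*(0 + 4*(-3)))*1 = (((⅓)*(⅕))*(0 - 12))*1 = ((1/15)*(-12))*1 = -⅘*1 = -⅘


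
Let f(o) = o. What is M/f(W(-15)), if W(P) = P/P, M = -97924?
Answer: -97924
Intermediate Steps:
W(P) = 1
M/f(W(-15)) = -97924/1 = -97924*1 = -97924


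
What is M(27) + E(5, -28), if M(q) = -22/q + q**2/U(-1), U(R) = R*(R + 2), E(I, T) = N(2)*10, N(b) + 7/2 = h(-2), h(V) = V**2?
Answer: -19570/27 ≈ -724.81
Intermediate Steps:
N(b) = 1/2 (N(b) = -7/2 + (-2)**2 = -7/2 + 4 = 1/2)
E(I, T) = 5 (E(I, T) = (1/2)*10 = 5)
U(R) = R*(2 + R)
M(q) = -q**2 - 22/q (M(q) = -22/q + q**2/((-(2 - 1))) = -22/q + q**2/((-1*1)) = -22/q + q**2/(-1) = -22/q + q**2*(-1) = -22/q - q**2 = -q**2 - 22/q)
M(27) + E(5, -28) = (-22 - 1*27**3)/27 + 5 = (-22 - 1*19683)/27 + 5 = (-22 - 19683)/27 + 5 = (1/27)*(-19705) + 5 = -19705/27 + 5 = -19570/27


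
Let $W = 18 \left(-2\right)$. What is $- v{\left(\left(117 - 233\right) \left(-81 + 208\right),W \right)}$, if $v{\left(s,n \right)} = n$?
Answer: $36$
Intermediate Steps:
$W = -36$
$- v{\left(\left(117 - 233\right) \left(-81 + 208\right),W \right)} = \left(-1\right) \left(-36\right) = 36$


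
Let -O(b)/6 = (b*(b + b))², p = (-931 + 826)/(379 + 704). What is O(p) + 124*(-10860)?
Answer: -22870745369547240/16983563041 ≈ -1.3466e+6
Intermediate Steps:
p = -35/361 (p = -105/1083 = -105*1/1083 = -35/361 ≈ -0.096953)
O(b) = -24*b⁴ (O(b) = -6*b²*(b + b)² = -6*4*b⁴ = -24*b⁴)
O(p) + 124*(-10860) = -24*(-35/361)⁴ + 124*(-10860) = -24*1500625/16983563041 - 1346640 = -36015000/16983563041 - 1346640 = -22870745369547240/16983563041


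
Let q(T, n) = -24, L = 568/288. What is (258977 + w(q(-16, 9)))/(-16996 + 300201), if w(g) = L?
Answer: 9323243/10195380 ≈ 0.91446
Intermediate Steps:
L = 71/36 (L = 568*(1/288) = 71/36 ≈ 1.9722)
w(g) = 71/36
(258977 + w(q(-16, 9)))/(-16996 + 300201) = (258977 + 71/36)/(-16996 + 300201) = (9323243/36)/283205 = (9323243/36)*(1/283205) = 9323243/10195380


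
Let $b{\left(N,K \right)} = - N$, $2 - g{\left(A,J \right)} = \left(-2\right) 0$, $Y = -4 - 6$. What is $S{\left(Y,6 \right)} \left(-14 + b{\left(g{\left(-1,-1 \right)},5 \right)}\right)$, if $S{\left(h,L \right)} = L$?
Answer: $-96$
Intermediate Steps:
$Y = -10$ ($Y = -4 - 6 = -10$)
$g{\left(A,J \right)} = 2$ ($g{\left(A,J \right)} = 2 - \left(-2\right) 0 = 2 - 0 = 2 + 0 = 2$)
$S{\left(Y,6 \right)} \left(-14 + b{\left(g{\left(-1,-1 \right)},5 \right)}\right) = 6 \left(-14 - 2\right) = 6 \left(-16\right) = -96$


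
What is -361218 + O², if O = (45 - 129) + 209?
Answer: -345593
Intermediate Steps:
O = 125 (O = -84 + 209 = 125)
-361218 + O² = -361218 + 125² = -361218 + 15625 = -345593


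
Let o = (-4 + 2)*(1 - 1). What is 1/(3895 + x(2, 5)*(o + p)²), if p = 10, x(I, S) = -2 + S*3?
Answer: 1/5195 ≈ 0.00019249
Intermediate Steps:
o = 0 (o = -2*0 = 0)
x(I, S) = -2 + 3*S
1/(3895 + x(2, 5)*(o + p)²) = 1/(3895 + (-2 + 3*5)*(0 + 10)²) = 1/(3895 + (-2 + 15)*10²) = 1/(3895 + 13*100) = 1/(3895 + 1300) = 1/5195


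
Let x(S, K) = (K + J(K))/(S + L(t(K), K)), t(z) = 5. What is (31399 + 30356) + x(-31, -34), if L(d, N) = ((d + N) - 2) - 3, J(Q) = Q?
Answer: 4014143/65 ≈ 61756.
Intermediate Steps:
L(d, N) = -5 + N + d (L(d, N) = ((N + d) - 2) - 3 = (-2 + N + d) - 3 = -5 + N + d)
x(S, K) = 2*K/(K + S) (x(S, K) = (K + K)/(S + (-5 + K + 5)) = (2*K)/(S + K) = (2*K)/(K + S) = 2*K/(K + S))
(31399 + 30356) + x(-31, -34) = (31399 + 30356) + 2*(-34)/(-34 - 31) = 61755 + 2*(-34)/(-65) = 61755 + 2*(-34)*(-1/65) = 61755 + 68/65 = 4014143/65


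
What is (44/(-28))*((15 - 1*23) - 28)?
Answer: 396/7 ≈ 56.571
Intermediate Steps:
(44/(-28))*((15 - 1*23) - 28) = (44*(-1/28))*((15 - 23) - 28) = -11*(-8 - 28)/7 = -11/7*(-36) = 396/7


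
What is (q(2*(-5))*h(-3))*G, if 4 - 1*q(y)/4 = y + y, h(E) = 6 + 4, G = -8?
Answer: -7680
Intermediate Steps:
h(E) = 10
q(y) = 16 - 8*y (q(y) = 16 - 4*(y + y) = 16 - 8*y)
(q(2*(-5))*h(-3))*G = ((16 - 16*(-5))*10)*(-8) = ((16 - 8*(-10))*10)*(-8) = ((16 + 80)*10)*(-8) = (96*10)*(-8) = 960*(-8) = -7680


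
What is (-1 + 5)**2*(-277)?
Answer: -4432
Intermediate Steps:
(-1 + 5)**2*(-277) = 4**2*(-277) = 16*(-277) = -4432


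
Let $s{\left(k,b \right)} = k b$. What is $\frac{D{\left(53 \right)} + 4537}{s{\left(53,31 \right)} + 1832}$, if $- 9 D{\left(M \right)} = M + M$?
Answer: $\frac{293}{225} \approx 1.3022$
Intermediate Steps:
$D{\left(M \right)} = - \frac{2 M}{9}$ ($D{\left(M \right)} = - \frac{M + M}{9} = - \frac{2 M}{9}$)
$s{\left(k,b \right)} = b k$
$\frac{D{\left(53 \right)} + 4537}{s{\left(53,31 \right)} + 1832} = \frac{\left(- \frac{2}{9}\right) 53 + 4537}{31 \cdot 53 + 1832} = \frac{- \frac{106}{9} + 4537}{1643 + 1832} = \frac{40727}{9 \cdot 3475} = \frac{40727}{9} \cdot \frac{1}{3475} = \frac{293}{225}$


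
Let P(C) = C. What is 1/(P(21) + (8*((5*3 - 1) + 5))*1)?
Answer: 1/173 ≈ 0.0057803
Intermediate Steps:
1/(P(21) + (8*((5*3 - 1) + 5))*1) = 1/(21 + (8*((5*3 - 1) + 5))*1) = 1/(21 + (8*((15 - 1) + 5))*1) = 1/(21 + (8*(14 + 5))*1) = 1/(21 + (8*19)*1) = 1/(21 + 152*1) = 1/(21 + 152) = 1/173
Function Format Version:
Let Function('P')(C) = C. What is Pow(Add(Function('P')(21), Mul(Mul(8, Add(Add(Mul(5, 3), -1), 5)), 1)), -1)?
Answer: Rational(1, 173) ≈ 0.0057803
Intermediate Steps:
Pow(Add(Function('P')(21), Mul(Mul(8, Add(Add(Mul(5, 3), -1), 5)), 1)), -1) = Pow(Add(21, Mul(Mul(8, Add(Add(Mul(5, 3), -1), 5)), 1)), -1) = Pow(Add(21, Mul(Mul(8, Add(Add(15, -1), 5)), 1)), -1) = Pow(Add(21, Mul(Mul(8, Add(14, 5)), 1)), -1) = Pow(Add(21, Mul(Mul(8, 19), 1)), -1) = Pow(Add(21, Mul(152, 1)), -1) = Pow(Add(21, 152), -1) = Pow(173, -1) = Rational(1, 173)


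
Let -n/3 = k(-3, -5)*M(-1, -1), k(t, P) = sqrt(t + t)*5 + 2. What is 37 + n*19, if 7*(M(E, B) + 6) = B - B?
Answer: 721 + 1710*I*sqrt(6) ≈ 721.0 + 4188.6*I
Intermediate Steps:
M(E, B) = -6 (M(E, B) = -6 + (B - B)/7 = -6 + (1/7)*0 = -6 + 0 = -6)
k(t, P) = 2 + 5*sqrt(2)*sqrt(t) (k(t, P) = sqrt(2*t)*5 + 2 = (sqrt(2)*sqrt(t))*5 + 2 = 5*sqrt(2)*sqrt(t) + 2 = 2 + 5*sqrt(2)*sqrt(t))
n = 36 + 90*I*sqrt(6) (n = -3*(2 + 5*sqrt(2)*sqrt(-3))*(-6) = -3*(2 + 5*sqrt(2)*(I*sqrt(3)))*(-6) = -3*(2 + 5*I*sqrt(6))*(-6) = -3*(-12 - 30*I*sqrt(6)) = 36 + 90*I*sqrt(6) ≈ 36.0 + 220.45*I)
37 + n*19 = 37 + (36 + 90*I*sqrt(6))*19 = 37 + (684 + 1710*I*sqrt(6)) = 721 + 1710*I*sqrt(6)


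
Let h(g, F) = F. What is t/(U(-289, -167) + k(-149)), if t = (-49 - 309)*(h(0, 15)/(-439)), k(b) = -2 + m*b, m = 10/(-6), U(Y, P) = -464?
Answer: -16110/286667 ≈ -0.056198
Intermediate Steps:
m = -5/3 (m = 10*(-⅙) = -5/3 ≈ -1.6667)
k(b) = -2 - 5*b/3
t = 5370/439 (t = (-49 - 309)*(15/(-439)) = -5370*(-1)/439 = -358*(-15/439) = 5370/439 ≈ 12.232)
t/(U(-289, -167) + k(-149)) = 5370/(439*(-464 + (-2 - 5/3*(-149)))) = 5370/(439*(-464 + (-2 + 745/3))) = 5370/(439*(-464 + 739/3)) = 5370/(439*(-653/3)) = (5370/439)*(-3/653) = -16110/286667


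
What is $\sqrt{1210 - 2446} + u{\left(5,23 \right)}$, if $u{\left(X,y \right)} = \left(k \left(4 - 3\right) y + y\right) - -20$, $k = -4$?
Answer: $-49 + 2 i \sqrt{309} \approx -49.0 + 35.157 i$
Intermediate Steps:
$u{\left(X,y \right)} = 20 - 3 y$ ($u{\left(X,y \right)} = \left(- 4 \left(4 - 3\right) y + y\right) - -20 = \left(\left(-4\right) 1 y + y\right) + 20 = \left(- 4 y + y\right) + 20 = - 3 y + 20 = 20 - 3 y$)
$\sqrt{1210 - 2446} + u{\left(5,23 \right)} = \sqrt{1210 - 2446} + \left(20 - 69\right) = \sqrt{-1236} + \left(20 - 69\right) = 2 i \sqrt{309} - 49 = -49 + 2 i \sqrt{309}$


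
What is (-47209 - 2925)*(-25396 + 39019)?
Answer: -682975482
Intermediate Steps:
(-47209 - 2925)*(-25396 + 39019) = -50134*13623 = -682975482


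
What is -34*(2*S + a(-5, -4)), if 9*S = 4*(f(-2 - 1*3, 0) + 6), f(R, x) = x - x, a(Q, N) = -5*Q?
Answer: -3094/3 ≈ -1031.3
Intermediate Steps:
f(R, x) = 0
S = 8/3 (S = (4*(0 + 6))/9 = (4*6)/9 = (1/9)*24 = 8/3 ≈ 2.6667)
-34*(2*S + a(-5, -4)) = -34*(2*(8/3) - 5*(-5)) = -34*(16/3 + 25) = -34*91/3 = -3094/3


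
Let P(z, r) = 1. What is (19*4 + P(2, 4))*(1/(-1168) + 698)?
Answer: 62775251/1168 ≈ 53746.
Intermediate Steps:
(19*4 + P(2, 4))*(1/(-1168) + 698) = (19*4 + 1)*(1/(-1168) + 698) = (76 + 1)*(-1/1168 + 698) = 77*(815263/1168) = 62775251/1168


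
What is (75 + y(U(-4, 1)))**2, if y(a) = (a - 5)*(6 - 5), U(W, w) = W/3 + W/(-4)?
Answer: 43681/9 ≈ 4853.4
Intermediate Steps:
U(W, w) = W/12 (U(W, w) = W*(1/3) + W*(-1/4) = W/3 - W/4 = W/12)
y(a) = -5 + a (y(a) = (-5 + a)*1 = -5 + a)
(75 + y(U(-4, 1)))**2 = (75 + (-5 + (1/12)*(-4)))**2 = (75 + (-5 - 1/3))**2 = (75 - 16/3)**2 = (209/3)**2 = 43681/9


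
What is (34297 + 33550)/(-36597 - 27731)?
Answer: -3991/3784 ≈ -1.0547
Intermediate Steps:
(34297 + 33550)/(-36597 - 27731) = 67847/(-64328) = 67847*(-1/64328) = -3991/3784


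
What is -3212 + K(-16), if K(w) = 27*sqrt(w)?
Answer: -3212 + 108*I ≈ -3212.0 + 108.0*I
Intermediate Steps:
-3212 + K(-16) = -3212 + 27*sqrt(-16) = -3212 + 27*(4*I) = -3212 + 108*I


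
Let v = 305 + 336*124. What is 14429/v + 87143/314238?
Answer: 8191444669/13188254622 ≈ 0.62112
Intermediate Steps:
v = 41969 (v = 305 + 41664 = 41969)
14429/v + 87143/314238 = 14429/41969 + 87143/314238 = 8191444669/13188254622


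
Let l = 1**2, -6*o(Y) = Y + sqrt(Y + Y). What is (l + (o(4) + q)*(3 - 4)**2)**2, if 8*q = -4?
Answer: 1/4 + sqrt(2)/9 ≈ 0.40714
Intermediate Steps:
q = -1/2 (q = (1/8)*(-4) = -1/2 ≈ -0.50000)
o(Y) = -Y/6 - sqrt(2)*sqrt(Y)/6 (o(Y) = -(Y + sqrt(Y + Y))/6 = -(Y + sqrt(2*Y))/6 = -(Y + sqrt(2)*sqrt(Y))/6 = -Y/6 - sqrt(2)*sqrt(Y)/6)
l = 1
(l + (o(4) + q)*(3 - 4)**2)**2 = (1 + ((-1/6*4 - sqrt(2)*sqrt(4)/6) - 1/2)*(3 - 4)**2)**2 = (1 + ((-2/3 - 1/6*sqrt(2)*2) - 1/2)*(-1)**2)**2 = (1 + ((-2/3 - sqrt(2)/3) - 1/2)*1)**2 = (1 + (-7/6 - sqrt(2)/3)*1)**2 = (1 + (-7/6 - sqrt(2)/3))**2 = (-1/6 - sqrt(2)/3)**2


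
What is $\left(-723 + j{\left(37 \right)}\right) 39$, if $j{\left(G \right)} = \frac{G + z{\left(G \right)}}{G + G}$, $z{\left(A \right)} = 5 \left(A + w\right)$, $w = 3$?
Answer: $- \frac{2077335}{74} \approx -28072.0$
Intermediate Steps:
$z{\left(A \right)} = 15 + 5 A$ ($z{\left(A \right)} = 5 \left(A + 3\right) = 5 \left(3 + A\right) = 15 + 5 A$)
$j{\left(G \right)} = \frac{15 + 6 G}{2 G}$ ($j{\left(G \right)} = \frac{G + \left(15 + 5 G\right)}{G + G} = \frac{15 + 6 G}{2 G}$)
$\left(-723 + j{\left(37 \right)}\right) 39 = \left(-723 + \left(3 + \frac{15}{2 \cdot 37}\right)\right) 39 = \left(-723 + \left(3 + \frac{15}{2} \cdot \frac{1}{37}\right)\right) 39 = \left(-723 + \left(3 + \frac{15}{74}\right)\right) 39 = \left(-723 + \frac{237}{74}\right) 39 = \left(- \frac{53265}{74}\right) 39 = - \frac{2077335}{74}$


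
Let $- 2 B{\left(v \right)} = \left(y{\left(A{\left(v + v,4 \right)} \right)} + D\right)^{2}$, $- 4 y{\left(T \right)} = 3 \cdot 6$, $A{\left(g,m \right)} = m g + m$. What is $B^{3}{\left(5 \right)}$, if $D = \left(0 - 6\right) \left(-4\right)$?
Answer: $- \frac{3518743761}{512} \approx -6.8725 \cdot 10^{6}$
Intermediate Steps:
$A{\left(g,m \right)} = m + g m$ ($A{\left(g,m \right)} = g m + m = m + g m$)
$y{\left(T \right)} = - \frac{9}{2}$ ($y{\left(T \right)} = - \frac{3 \cdot 6}{4} = \left(- \frac{1}{4}\right) 18 = - \frac{9}{2}$)
$D = 24$ ($D = \left(0 - 6\right) \left(-4\right) = \left(-6\right) \left(-4\right) = 24$)
$B{\left(v \right)} = - \frac{1521}{8}$ ($B{\left(v \right)} = - \frac{\left(- \frac{9}{2} + 24\right)^{2}}{2} = - \frac{\left(\frac{39}{2}\right)^{2}}{2} = \left(- \frac{1}{2}\right) \frac{1521}{4} = - \frac{1521}{8}$)
$B^{3}{\left(5 \right)} = \left(- \frac{1521}{8}\right)^{3} = - \frac{3518743761}{512}$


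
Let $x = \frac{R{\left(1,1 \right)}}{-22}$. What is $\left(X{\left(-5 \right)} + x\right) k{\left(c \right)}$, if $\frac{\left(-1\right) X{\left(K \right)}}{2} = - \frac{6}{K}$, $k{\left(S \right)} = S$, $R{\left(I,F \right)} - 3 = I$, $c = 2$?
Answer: $- \frac{284}{55} \approx -5.1636$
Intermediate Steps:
$R{\left(I,F \right)} = 3 + I$
$X{\left(K \right)} = \frac{12}{K}$ ($X{\left(K \right)} = - 2 \left(- \frac{6}{K}\right) = \frac{12}{K}$)
$x = - \frac{2}{11}$ ($x = \frac{3 + 1}{-22} = 4 \left(- \frac{1}{22}\right) = - \frac{2}{11} \approx -0.18182$)
$\left(X{\left(-5 \right)} + x\right) k{\left(c \right)} = \left(\frac{12}{-5} - \frac{2}{11}\right) 2 = \left(12 \left(- \frac{1}{5}\right) - \frac{2}{11}\right) 2 = \left(- \frac{12}{5} - \frac{2}{11}\right) 2 = \left(- \frac{142}{55}\right) 2 = - \frac{284}{55}$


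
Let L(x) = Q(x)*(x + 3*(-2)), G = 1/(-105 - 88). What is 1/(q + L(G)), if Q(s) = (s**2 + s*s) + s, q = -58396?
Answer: -7189057/419811951203 ≈ -1.7124e-5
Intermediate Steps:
Q(s) = s + 2*s**2 (Q(s) = (s**2 + s**2) + s = 2*s**2 + s = s + 2*s**2)
G = -1/193 (G = 1/(-193) = -1/193 ≈ -0.0051813)
L(x) = x*(1 + 2*x)*(-6 + x) (L(x) = (x*(1 + 2*x))*(x + 3*(-2)) = (x*(1 + 2*x))*(x - 6) = (x*(1 + 2*x))*(-6 + x) = x*(1 + 2*x)*(-6 + x))
1/(q + L(G)) = 1/(-58396 - (1 + 2*(-1/193))*(-6 - 1/193)/193) = 1/(-58396 - 1/193*(1 - 2/193)*(-1159/193)) = 1/(-58396 - 1/193*191/193*(-1159/193)) = 1/(-58396 + 221369/7189057) = 1/(-419811951203/7189057) = -7189057/419811951203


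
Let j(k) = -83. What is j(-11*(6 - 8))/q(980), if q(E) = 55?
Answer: -83/55 ≈ -1.5091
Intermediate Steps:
j(-11*(6 - 8))/q(980) = -83/55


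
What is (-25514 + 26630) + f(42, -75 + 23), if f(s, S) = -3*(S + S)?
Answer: 1428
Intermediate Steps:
f(s, S) = -6*S
(-25514 + 26630) + f(42, -75 + 23) = (-25514 + 26630) - 6*(-75 + 23) = 1116 - 6*(-52) = 1116 + 312 = 1428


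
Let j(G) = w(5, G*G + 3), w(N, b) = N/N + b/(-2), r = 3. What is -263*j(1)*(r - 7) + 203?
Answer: -849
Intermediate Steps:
w(N, b) = 1 - b/2 (w(N, b) = 1 + b*(-½) = 1 - b/2)
j(G) = -½ - G²/2 (j(G) = 1 - (G*G + 3)/2 = 1 - (G² + 3)/2 = 1 - (3 + G²)/2 = 1 + (-3/2 - G²/2) = -½ - G²/2)
-263*j(1)*(r - 7) + 203 = -263*(-½ - ½*1²)*(3 - 7) + 203 = -263*(-½ - ½*1)*(-4) + 203 = -263*(-½ - ½)*(-4) + 203 = -(-263)*(-4) + 203 = -263*4 + 203 = -1052 + 203 = -849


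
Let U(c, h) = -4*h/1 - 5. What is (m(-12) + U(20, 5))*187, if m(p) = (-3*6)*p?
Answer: 35717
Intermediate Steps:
m(p) = -18*p
U(c, h) = -5 - 4*h (U(c, h) = -4*h - 5 = -5 - 4*h)
(m(-12) + U(20, 5))*187 = (-18*(-12) + (-5 - 4*5))*187 = (216 + (-5 - 20))*187 = (216 - 25)*187 = 191*187 = 35717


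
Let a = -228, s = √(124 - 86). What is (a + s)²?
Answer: (228 - √38)² ≈ 49211.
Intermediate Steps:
s = √38 ≈ 6.1644
(a + s)² = (-228 + √38)²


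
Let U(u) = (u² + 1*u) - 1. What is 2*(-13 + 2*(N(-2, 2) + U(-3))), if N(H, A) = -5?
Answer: -26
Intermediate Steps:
U(u) = -1 + u + u² (U(u) = (u² + u) - 1 = (u + u²) - 1 = -1 + u + u²)
2*(-13 + 2*(N(-2, 2) + U(-3))) = 2*(-13 + 2*(-5 + (-1 - 3 + (-3)²))) = 2*(-13 + 2*(-5 + (-1 - 3 + 9))) = 2*(-13 + 2*(-5 + 5)) = 2*(-13 + 2*0) = 2*(-13 + 0) = 2*(-13) = -26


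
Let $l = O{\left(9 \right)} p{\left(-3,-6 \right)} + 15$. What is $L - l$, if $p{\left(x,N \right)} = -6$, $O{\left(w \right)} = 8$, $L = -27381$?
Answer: $-27348$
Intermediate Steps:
$l = -33$ ($l = 8 \left(-6\right) + 15 = -48 + 15 = -33$)
$L - l = -27381 - -33 = -27381 + 33 = -27348$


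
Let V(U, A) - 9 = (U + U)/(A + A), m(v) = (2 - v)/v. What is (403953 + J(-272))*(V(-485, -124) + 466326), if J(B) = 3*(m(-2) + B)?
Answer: 23311463284275/124 ≈ 1.8800e+11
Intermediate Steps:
m(v) = (2 - v)/v
J(B) = -6 + 3*B (J(B) = 3*((2 - 1*(-2))/(-2) + B) = 3*(-(2 + 2)/2 + B) = 3*(-½*4 + B) = 3*(-2 + B) = -6 + 3*B)
V(U, A) = 9 + U/A (V(U, A) = 9 + (U + U)/(A + A) = 9 + (2*U)/((2*A)) = 9 + (2*U)*(1/(2*A)) = 9 + U/A)
(403953 + J(-272))*(V(-485, -124) + 466326) = (403953 + (-6 + 3*(-272)))*((9 - 485/(-124)) + 466326) = (403953 + (-6 - 816))*((9 - 485*(-1/124)) + 466326) = (403953 - 822)*((9 + 485/124) + 466326) = 403131*(1601/124 + 466326) = 403131*(57826025/124) = 23311463284275/124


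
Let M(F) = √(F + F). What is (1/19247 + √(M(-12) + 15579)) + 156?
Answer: 3002533/19247 + √(15579 + 2*I*√6) ≈ 280.82 + 0.019625*I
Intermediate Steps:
M(F) = √2*√F (M(F) = √(2*F) = √2*√F)
(1/19247 + √(M(-12) + 15579)) + 156 = (1/19247 + √(√2*√(-12) + 15579)) + 156 = (1/19247 + √(√2*(2*I*√3) + 15579)) + 156 = (1/19247 + √(2*I*√6 + 15579)) + 156 = (1/19247 + √(15579 + 2*I*√6)) + 156 = 3002533/19247 + √(15579 + 2*I*√6)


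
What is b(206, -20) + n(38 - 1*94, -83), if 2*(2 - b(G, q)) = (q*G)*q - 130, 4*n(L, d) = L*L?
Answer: -40349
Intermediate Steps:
n(L, d) = L**2/4 (n(L, d) = (L*L)/4 = L**2/4)
b(G, q) = 67 - G*q**2/2 (b(G, q) = 2 - ((q*G)*q - 130)/2 = 2 - ((G*q)*q - 130)/2 = 2 - (G*q**2 - 130)/2 = 2 - (-130 + G*q**2)/2 = 2 + (65 - G*q**2/2) = 67 - G*q**2/2)
b(206, -20) + n(38 - 1*94, -83) = (67 - 1/2*206*(-20)**2) + (38 - 1*94)**2/4 = (67 - 1/2*206*400) + (38 - 94)**2/4 = (67 - 41200) + (1/4)*(-56)**2 = -41133 + (1/4)*3136 = -41133 + 784 = -40349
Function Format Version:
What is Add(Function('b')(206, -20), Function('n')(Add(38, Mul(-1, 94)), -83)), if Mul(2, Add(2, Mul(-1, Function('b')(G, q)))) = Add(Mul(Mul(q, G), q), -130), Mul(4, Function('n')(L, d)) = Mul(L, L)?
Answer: -40349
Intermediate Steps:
Function('n')(L, d) = Mul(Rational(1, 4), Pow(L, 2)) (Function('n')(L, d) = Mul(Rational(1, 4), Mul(L, L)) = Mul(Rational(1, 4), Pow(L, 2)))
Function('b')(G, q) = Add(67, Mul(Rational(-1, 2), G, Pow(q, 2))) (Function('b')(G, q) = Add(2, Mul(Rational(-1, 2), Add(Mul(Mul(q, G), q), -130))) = Add(2, Mul(Rational(-1, 2), Add(Mul(Mul(G, q), q), -130))) = Add(2, Mul(Rational(-1, 2), Add(Mul(G, Pow(q, 2)), -130))) = Add(2, Mul(Rational(-1, 2), Add(-130, Mul(G, Pow(q, 2))))) = Add(2, Add(65, Mul(Rational(-1, 2), G, Pow(q, 2)))) = Add(67, Mul(Rational(-1, 2), G, Pow(q, 2))))
Add(Function('b')(206, -20), Function('n')(Add(38, Mul(-1, 94)), -83)) = Add(Add(67, Mul(Rational(-1, 2), 206, Pow(-20, 2))), Mul(Rational(1, 4), Pow(Add(38, Mul(-1, 94)), 2))) = Add(Add(67, Mul(Rational(-1, 2), 206, 400)), Mul(Rational(1, 4), Pow(Add(38, -94), 2))) = Add(Add(67, -41200), Mul(Rational(1, 4), Pow(-56, 2))) = Add(-41133, Mul(Rational(1, 4), 3136)) = Add(-41133, 784) = -40349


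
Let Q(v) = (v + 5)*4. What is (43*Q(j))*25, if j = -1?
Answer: 17200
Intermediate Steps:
Q(v) = 20 + 4*v (Q(v) = (5 + v)*4 = 20 + 4*v)
(43*Q(j))*25 = (43*(20 + 4*(-1)))*25 = (43*(20 - 4))*25 = (43*16)*25 = 688*25 = 17200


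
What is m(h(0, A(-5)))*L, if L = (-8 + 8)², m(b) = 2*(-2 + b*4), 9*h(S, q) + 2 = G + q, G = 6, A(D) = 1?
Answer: 0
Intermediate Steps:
h(S, q) = 4/9 + q/9 (h(S, q) = -2/9 + (6 + q)/9 = -2/9 + (⅔ + q/9) = 4/9 + q/9)
m(b) = -4 + 8*b (m(b) = 2*(-2 + 4*b) = -4 + 8*b)
L = 0 (L = 0² = 0)
m(h(0, A(-5)))*L = (-4 + 8*(4/9 + (⅑)*1))*0 = (-4 + 8*(4/9 + ⅑))*0 = (-4 + 8*(5/9))*0 = (-4 + 40/9)*0 = (4/9)*0 = 0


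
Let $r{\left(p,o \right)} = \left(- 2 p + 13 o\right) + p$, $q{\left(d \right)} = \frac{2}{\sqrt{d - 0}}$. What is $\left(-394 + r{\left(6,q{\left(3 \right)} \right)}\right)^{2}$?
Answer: $\frac{480676}{3} - \frac{20800 \sqrt{3}}{3} \approx 1.4822 \cdot 10^{5}$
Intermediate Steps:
$q{\left(d \right)} = \frac{2}{\sqrt{d}}$ ($q{\left(d \right)} = \frac{2}{\sqrt{d + \left(-1 + 1\right)}} = \frac{2}{\sqrt{d + 0}} = \frac{2}{\sqrt{d}}$)
$r{\left(p,o \right)} = - p + 13 o$
$\left(-394 + r{\left(6,q{\left(3 \right)} \right)}\right)^{2} = \left(-394 + \left(\left(-1\right) 6 + 13 \frac{2}{\sqrt{3}}\right)\right)^{2} = \left(-394 - \left(6 - 13 \cdot 2 \frac{\sqrt{3}}{3}\right)\right)^{2} = \left(-394 - \left(6 - 13 \frac{2 \sqrt{3}}{3}\right)\right)^{2} = \left(-394 - \left(6 - \frac{26 \sqrt{3}}{3}\right)\right)^{2} = \left(-400 + \frac{26 \sqrt{3}}{3}\right)^{2}$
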